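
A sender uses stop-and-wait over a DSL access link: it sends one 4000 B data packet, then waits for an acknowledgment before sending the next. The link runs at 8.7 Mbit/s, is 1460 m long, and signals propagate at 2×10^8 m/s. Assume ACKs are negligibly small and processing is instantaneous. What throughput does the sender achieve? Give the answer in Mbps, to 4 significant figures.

t_tx = L/R = 32000/8700000 = 0.00367816 s.
t_prop = 1460/200000000 = 7.3e-06 s; RTT = 1.46e-05 s.
Cycle = t_tx + RTT = 0.00369276 s.
Throughput = L / cycle = 32000 / 0.00369276 = 8.666 Mbps.

8.666 Mbps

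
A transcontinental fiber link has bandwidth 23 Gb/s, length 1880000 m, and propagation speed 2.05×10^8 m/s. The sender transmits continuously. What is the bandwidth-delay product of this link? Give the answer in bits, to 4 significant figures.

210900000 bits

Propagation delay = 1880000 / 2.05e+08 = 0.00917073 s.
BDP = R × t_prop = 23000000000 × 0.00917073 = 210927000 bits.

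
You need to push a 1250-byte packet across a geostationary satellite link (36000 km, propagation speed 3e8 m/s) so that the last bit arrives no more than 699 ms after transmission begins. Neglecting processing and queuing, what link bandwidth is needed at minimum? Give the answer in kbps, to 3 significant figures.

L = 10000 bits.
Propagation delay = 36000000 / 300000000 = 120 ms.
Transmission budget = 699 − 120 = 579 ms.
R ≥ L / t_tx = 10000 bits / 0.579 s = 17.3 kbps.

17.3 kbps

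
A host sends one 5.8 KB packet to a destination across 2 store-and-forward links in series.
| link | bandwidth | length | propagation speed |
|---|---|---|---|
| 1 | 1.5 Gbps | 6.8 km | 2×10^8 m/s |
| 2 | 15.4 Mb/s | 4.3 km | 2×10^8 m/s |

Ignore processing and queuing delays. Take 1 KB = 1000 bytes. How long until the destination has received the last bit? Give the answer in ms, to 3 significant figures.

L = 46400 bits.
Transmission delays (L/R per hop): 0.0309333, 3.01299 ms; sum = 3.04392 ms.
Propagation delays (d/s per hop): 0.034, 0.0215 ms; sum = 0.0555 ms.
End-to-end = 3.10 ms.

3.10 ms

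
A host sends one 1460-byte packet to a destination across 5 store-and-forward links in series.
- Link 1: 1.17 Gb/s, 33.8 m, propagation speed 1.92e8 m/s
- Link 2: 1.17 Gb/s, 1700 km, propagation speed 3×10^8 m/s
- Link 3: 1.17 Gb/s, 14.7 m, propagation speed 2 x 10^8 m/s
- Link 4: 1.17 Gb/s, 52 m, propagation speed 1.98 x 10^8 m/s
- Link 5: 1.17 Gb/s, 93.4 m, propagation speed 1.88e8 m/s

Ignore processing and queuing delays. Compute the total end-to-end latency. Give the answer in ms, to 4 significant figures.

L = 1460 × 8 = 11680 bits.
Transmission delay per hop = L/R = 11680/1170000000 = 0.00998291 ms; 5 hops → 0.0499145 ms.
Propagation delays (d/s per hop): 0.000176042, 5.66667, 7.35e-05, 0.000262626, 0.000496809 ms; sum = 5.66768 ms.
End-to-end = 5.718 ms.

5.718 ms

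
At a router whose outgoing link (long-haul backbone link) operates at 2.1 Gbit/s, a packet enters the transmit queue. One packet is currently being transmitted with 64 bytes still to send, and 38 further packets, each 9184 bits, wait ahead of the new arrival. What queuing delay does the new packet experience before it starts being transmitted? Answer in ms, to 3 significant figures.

Each queued packet: L/R = 9184/2100000000 = 0.00437333 ms.
38 queued → 0.166187 ms.
Plus remaining 512 bits of current packet: 0.00024381 ms.
Queuing delay = 0.166 ms.

0.166 ms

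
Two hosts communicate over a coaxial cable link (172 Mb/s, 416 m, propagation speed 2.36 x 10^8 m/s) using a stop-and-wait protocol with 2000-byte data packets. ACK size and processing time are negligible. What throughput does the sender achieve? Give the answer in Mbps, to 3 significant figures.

t_tx = L/R = 16000/172000000 = 9.30233e-05 s.
t_prop = 416/236000000 = 1.76271e-06 s; RTT = 3.52542e-06 s.
Cycle = t_tx + RTT = 9.65487e-05 s.
Throughput = L / cycle = 16000 / 9.65487e-05 = 166 Mbps.

166 Mbps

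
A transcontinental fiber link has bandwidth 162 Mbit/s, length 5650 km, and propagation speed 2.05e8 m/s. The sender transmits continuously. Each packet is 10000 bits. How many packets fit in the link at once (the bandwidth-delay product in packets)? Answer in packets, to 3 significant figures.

446 packets

Propagation delay = 5650000 / 2.05e+08 = 0.027561 s.
BDP = R × t_prop = 162000000 × 0.027561 = 4464880 bits.
In packets of 10000 bits: 446 packets.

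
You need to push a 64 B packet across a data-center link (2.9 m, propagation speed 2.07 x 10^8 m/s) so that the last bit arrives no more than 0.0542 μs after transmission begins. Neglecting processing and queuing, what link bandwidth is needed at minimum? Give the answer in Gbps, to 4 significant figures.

L = 512 bits.
Propagation delay = 2.9 / 2.07e+08 = 0.0140097 μs.
Transmission budget = 0.0542 − 0.0140097 = 0.0401903 μs.
R ≥ L / t_tx = 512 bits / 4.01903e-08 s = 12.74 Gbps.

12.74 Gbps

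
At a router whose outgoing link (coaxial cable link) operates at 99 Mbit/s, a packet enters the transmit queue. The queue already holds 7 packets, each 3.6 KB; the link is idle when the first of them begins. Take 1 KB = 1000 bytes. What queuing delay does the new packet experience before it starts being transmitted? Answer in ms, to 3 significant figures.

2.04 ms

Each queued packet: L/R = 28800/99000000 = 0.290909 ms.
7 queued → 2.03636 ms.
Queuing delay = 2.04 ms.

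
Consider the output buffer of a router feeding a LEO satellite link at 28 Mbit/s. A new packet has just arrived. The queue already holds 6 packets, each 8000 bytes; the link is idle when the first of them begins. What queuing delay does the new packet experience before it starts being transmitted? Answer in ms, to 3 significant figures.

13.7 ms

Each queued packet: L/R = 64000/28000000 = 2.28571 ms.
6 queued → 13.7143 ms.
Queuing delay = 13.7 ms.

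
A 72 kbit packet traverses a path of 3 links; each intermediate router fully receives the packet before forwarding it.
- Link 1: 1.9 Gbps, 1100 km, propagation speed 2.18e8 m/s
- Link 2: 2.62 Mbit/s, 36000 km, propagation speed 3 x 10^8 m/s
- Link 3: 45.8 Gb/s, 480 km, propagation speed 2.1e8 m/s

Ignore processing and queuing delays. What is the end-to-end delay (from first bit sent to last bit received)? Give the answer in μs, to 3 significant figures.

L = 72000 bits.
Transmission delays (L/R per hop): 37.8947, 27480.9, 1.57205 μs; sum = 27520.4 μs.
Propagation delays (d/s per hop): 5045.87, 120000, 2285.71 μs; sum = 127332 μs.
End-to-end = 155000 μs.

155000 μs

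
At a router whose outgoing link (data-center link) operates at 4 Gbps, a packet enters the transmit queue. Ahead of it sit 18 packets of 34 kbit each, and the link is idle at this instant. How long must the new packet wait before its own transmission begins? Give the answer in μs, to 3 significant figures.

153 μs

Each queued packet: L/R = 34000/4000000000 = 8.5 μs.
18 queued → 153 μs.
Queuing delay = 153 μs.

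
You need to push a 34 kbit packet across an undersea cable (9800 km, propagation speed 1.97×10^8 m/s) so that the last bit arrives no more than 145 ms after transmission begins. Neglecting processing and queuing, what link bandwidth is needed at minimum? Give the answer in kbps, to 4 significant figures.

Propagation delay = 9800000 / 197000000 = 49.7462 ms.
Transmission budget = 145 − 49.7462 = 95.2538 ms.
R ≥ L / t_tx = 34000 bits / 0.0952538 s = 356.9 kbps.

356.9 kbps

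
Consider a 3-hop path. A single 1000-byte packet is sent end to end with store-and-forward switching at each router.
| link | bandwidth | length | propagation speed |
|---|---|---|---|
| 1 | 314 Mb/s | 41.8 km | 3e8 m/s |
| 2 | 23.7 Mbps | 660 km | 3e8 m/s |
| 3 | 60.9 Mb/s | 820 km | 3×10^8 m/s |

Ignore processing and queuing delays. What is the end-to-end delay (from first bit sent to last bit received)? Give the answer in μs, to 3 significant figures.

L = 1000 × 8 = 8000 bits.
Transmission delays (L/R per hop): 25.4777, 337.553, 131.363 μs; sum = 494.393 μs.
Propagation delays (d/s per hop): 139.333, 2200, 2733.33 μs; sum = 5072.67 μs.
End-to-end = 5570 μs.

5570 μs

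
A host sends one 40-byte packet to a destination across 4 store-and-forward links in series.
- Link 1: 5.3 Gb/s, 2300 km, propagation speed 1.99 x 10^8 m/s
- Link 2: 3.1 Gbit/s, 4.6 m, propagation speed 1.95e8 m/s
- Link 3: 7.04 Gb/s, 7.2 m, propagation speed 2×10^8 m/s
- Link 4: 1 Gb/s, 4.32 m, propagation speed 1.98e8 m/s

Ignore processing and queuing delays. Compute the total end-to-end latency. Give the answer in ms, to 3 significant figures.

11.6 ms

L = 40 × 8 = 320 bits.
Transmission delays (L/R per hop): 6.03774e-05, 0.000103226, 4.54545e-05, 0.00032 ms; sum = 0.000529058 ms.
Propagation delays (d/s per hop): 11.5578, 2.35897e-05, 3.6e-05, 2.18182e-05 ms; sum = 11.5579 ms.
End-to-end = 11.6 ms.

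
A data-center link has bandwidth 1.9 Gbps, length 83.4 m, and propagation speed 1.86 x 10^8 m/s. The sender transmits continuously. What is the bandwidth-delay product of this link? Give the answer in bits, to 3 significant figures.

852 bits

Propagation delay = 83.4 / 186000000 = 4.48387e-07 s.
BDP = R × t_prop = 1900000000 × 4.48387e-07 = 851.935 bits.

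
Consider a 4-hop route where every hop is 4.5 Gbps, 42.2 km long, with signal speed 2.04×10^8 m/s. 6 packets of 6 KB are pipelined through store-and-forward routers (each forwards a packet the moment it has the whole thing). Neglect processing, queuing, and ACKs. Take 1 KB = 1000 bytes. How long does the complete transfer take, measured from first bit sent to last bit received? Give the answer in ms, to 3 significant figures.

Per-hop transmission t_tx = L/R = 48000/4500000000 = 0.0106667 ms.
Per-hop propagation t_prop = 42200/204000000 = 0.206863 ms.
Pipeline fill: first packet needs 4·t_tx to clear all hops; remaining 5 packets each add one t_tx.
Total = (4+6-1)·t_tx + 4·t_prop = 9·0.0106667 + 4·0.206863 = 0.923 ms.

0.923 ms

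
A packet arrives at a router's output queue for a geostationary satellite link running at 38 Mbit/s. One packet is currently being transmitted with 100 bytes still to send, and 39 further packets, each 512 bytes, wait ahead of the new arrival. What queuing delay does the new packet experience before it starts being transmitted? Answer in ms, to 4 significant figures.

4.225 ms

Each queued packet: L/R = 4096/38000000 = 0.107789 ms.
39 queued → 4.20379 ms.
Plus remaining 800 bits of current packet: 0.0210526 ms.
Queuing delay = 4.225 ms.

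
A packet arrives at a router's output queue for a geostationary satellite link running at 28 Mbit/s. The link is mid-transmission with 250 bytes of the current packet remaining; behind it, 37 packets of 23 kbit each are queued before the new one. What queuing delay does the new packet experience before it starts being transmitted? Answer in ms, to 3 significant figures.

Each queued packet: L/R = 23000/28000000 = 0.821429 ms.
37 queued → 30.3929 ms.
Plus remaining 2000 bits of current packet: 0.0714286 ms.
Queuing delay = 30.5 ms.

30.5 ms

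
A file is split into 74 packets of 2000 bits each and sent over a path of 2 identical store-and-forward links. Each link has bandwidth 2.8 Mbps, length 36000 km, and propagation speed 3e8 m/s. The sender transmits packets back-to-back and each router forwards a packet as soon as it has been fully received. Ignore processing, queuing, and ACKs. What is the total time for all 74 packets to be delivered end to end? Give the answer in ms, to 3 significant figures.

294 ms

Per-hop transmission t_tx = L/R = 2000/2800000 = 0.714286 ms.
Per-hop propagation t_prop = 36000000/300000000 = 120 ms.
Pipeline fill: first packet needs 2·t_tx to clear all hops; remaining 73 packets each add one t_tx.
Total = (2+74-1)·t_tx + 2·t_prop = 75·0.714286 + 2·120 = 294 ms.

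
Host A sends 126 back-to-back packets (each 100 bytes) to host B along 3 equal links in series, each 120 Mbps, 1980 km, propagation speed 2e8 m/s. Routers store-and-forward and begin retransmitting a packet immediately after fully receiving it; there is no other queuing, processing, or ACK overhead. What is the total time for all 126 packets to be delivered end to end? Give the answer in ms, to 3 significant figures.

30.6 ms

Per-hop transmission t_tx = L/R = 800/120000000 = 0.00666667 ms.
Per-hop propagation t_prop = 1980000/200000000 = 9.9 ms.
Pipeline fill: first packet needs 3·t_tx to clear all hops; remaining 125 packets each add one t_tx.
Total = (3+126-1)·t_tx + 3·t_prop = 128·0.00666667 + 3·9.9 = 30.6 ms.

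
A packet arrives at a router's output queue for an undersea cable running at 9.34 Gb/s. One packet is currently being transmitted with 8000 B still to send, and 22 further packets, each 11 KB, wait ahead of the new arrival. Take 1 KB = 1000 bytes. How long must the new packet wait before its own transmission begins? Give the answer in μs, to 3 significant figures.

214 μs

Each queued packet: L/R = 88000/9340000000 = 9.42184 μs.
22 queued → 207.281 μs.
Plus remaining 64000 bits of current packet: 6.85225 μs.
Queuing delay = 214 μs.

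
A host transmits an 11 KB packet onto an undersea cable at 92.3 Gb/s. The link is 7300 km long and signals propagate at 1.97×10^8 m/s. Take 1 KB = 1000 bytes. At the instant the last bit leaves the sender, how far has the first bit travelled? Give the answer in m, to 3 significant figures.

188 m

t_tx = L/R = 88000/92300000000 = 9.53413e-07 s.
Distance = s × t_tx = 197000000 × 9.53413e-07 = 188 m.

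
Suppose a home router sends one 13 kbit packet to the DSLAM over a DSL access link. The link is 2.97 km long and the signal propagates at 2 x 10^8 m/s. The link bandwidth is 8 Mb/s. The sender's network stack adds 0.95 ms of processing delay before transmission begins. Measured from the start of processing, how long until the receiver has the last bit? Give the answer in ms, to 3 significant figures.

2.59 ms

L = 13000 bits.
Transmission delay = L/R = 13000 / 8000000 = 1.625 ms.
Propagation delay = d/s = 2970 m / 200000000 m/s = 0.01485 ms.
Plus processing delay 0.95 ms = 0.95 ms.
Total = 2.59 ms.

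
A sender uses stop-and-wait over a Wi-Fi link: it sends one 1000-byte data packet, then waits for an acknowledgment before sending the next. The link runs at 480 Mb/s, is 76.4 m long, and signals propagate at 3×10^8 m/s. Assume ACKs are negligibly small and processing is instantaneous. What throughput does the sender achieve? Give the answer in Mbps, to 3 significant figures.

t_tx = L/R = 8000/480000000 = 1.66667e-05 s.
t_prop = 76.4/300000000 = 2.54667e-07 s; RTT = 5.09333e-07 s.
Cycle = t_tx + RTT = 1.7176e-05 s.
Throughput = L / cycle = 8000 / 1.7176e-05 = 466 Mbps.

466 Mbps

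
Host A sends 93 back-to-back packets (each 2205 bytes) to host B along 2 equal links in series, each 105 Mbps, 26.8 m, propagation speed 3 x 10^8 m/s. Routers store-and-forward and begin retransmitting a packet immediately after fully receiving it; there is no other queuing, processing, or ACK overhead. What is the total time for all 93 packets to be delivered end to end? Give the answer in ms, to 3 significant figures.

15.8 ms

Per-hop transmission t_tx = L/R = 17640/105000000 = 0.168 ms.
Per-hop propagation t_prop = 26.8/300000000 = 8.93333e-05 ms.
Pipeline fill: first packet needs 2·t_tx to clear all hops; remaining 92 packets each add one t_tx.
Total = (2+93-1)·t_tx + 2·t_prop = 94·0.168 + 2·8.93333e-05 = 15.8 ms.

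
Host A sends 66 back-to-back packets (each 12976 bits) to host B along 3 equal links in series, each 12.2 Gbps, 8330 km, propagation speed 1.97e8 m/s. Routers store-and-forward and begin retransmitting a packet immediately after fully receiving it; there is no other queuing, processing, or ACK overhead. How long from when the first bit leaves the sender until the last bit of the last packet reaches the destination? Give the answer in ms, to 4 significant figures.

126.9 ms

Per-hop transmission t_tx = L/R = 12976/12200000000 = 0.00106361 ms.
Per-hop propagation t_prop = 8330000/197000000 = 42.2843 ms.
Pipeline fill: first packet needs 3·t_tx to clear all hops; remaining 65 packets each add one t_tx.
Total = (3+66-1)·t_tx + 3·t_prop = 68·0.00106361 + 3·42.2843 = 126.9 ms.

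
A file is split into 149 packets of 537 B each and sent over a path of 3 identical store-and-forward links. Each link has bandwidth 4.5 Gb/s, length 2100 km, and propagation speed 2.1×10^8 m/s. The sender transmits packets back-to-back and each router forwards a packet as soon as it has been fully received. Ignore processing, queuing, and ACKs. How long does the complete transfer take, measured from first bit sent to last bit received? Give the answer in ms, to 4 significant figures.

Per-hop transmission t_tx = L/R = 4296/4500000000 = 0.000954667 ms.
Per-hop propagation t_prop = 2100000/210000000 = 10 ms.
Pipeline fill: first packet needs 3·t_tx to clear all hops; remaining 148 packets each add one t_tx.
Total = (3+149-1)·t_tx + 3·t_prop = 151·0.000954667 + 3·10 = 30.14 ms.

30.14 ms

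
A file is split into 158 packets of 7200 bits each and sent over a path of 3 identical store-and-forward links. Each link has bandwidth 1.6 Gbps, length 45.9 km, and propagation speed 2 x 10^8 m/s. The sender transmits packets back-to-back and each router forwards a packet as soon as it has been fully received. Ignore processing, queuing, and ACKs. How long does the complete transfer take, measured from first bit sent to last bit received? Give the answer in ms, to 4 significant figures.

Per-hop transmission t_tx = L/R = 7200/1600000000 = 0.0045 ms.
Per-hop propagation t_prop = 45900/200000000 = 0.2295 ms.
Pipeline fill: first packet needs 3·t_tx to clear all hops; remaining 157 packets each add one t_tx.
Total = (3+158-1)·t_tx + 3·t_prop = 160·0.0045 + 3·0.2295 = 1.409 ms.

1.409 ms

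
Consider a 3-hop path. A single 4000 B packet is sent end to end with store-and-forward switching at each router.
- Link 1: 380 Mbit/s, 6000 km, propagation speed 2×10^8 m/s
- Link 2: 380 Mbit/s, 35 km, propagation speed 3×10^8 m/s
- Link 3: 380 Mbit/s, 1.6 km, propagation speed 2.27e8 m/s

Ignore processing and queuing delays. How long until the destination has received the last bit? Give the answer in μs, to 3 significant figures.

L = 4000 × 8 = 32000 bits.
Transmission delay per hop = L/R = 32000/380000000 = 84.2105 μs; 3 hops → 252.632 μs.
Propagation delays (d/s per hop): 30000, 116.667, 7.04846 μs; sum = 30123.7 μs.
End-to-end = 30400 μs.

30400 μs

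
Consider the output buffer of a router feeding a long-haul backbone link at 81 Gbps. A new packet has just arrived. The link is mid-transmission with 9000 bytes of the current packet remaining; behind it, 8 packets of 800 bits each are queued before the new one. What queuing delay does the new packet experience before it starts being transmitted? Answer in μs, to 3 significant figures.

Each queued packet: L/R = 800/81000000000 = 0.00987654 μs.
8 queued → 0.0790123 μs.
Plus remaining 72000 bits of current packet: 0.888889 μs.
Queuing delay = 0.968 μs.

0.968 μs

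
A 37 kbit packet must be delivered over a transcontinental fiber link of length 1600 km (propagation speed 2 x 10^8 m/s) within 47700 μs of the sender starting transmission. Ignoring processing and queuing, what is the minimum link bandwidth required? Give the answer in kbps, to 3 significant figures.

Propagation delay = 1600000 / 200000000 = 8000 μs.
Transmission budget = 47700 − 8000 = 39700 μs.
R ≥ L / t_tx = 37000 bits / 0.0397 s = 932 kbps.

932 kbps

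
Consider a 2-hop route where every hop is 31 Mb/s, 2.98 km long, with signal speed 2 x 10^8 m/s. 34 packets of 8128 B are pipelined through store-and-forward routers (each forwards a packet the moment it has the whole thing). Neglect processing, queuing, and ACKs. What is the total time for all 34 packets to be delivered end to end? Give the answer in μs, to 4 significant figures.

Per-hop transmission t_tx = L/R = 65024/31000000 = 2097.55 μs.
Per-hop propagation t_prop = 2980/200000000 = 14.9 μs.
Pipeline fill: first packet needs 2·t_tx to clear all hops; remaining 33 packets each add one t_tx.
Total = (2+34-1)·t_tx + 2·t_prop = 35·2097.55 + 2·14.9 = 73440 μs.

73440 μs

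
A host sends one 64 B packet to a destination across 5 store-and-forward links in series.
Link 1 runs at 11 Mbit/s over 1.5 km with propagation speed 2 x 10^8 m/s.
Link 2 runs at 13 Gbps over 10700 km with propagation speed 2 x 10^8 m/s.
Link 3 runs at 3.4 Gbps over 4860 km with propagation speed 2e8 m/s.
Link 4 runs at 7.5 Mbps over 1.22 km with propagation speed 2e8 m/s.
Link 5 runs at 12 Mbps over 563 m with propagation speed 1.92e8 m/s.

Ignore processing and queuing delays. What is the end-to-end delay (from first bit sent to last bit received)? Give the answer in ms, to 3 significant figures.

78.0 ms

L = 64 × 8 = 512 bits.
Transmission delays (L/R per hop): 0.0465455, 3.93846e-05, 0.000150588, 0.0682667, 0.0426667 ms; sum = 0.157669 ms.
Propagation delays (d/s per hop): 0.0075, 53.5, 24.3, 0.0061, 0.00293229 ms; sum = 77.8165 ms.
End-to-end = 78.0 ms.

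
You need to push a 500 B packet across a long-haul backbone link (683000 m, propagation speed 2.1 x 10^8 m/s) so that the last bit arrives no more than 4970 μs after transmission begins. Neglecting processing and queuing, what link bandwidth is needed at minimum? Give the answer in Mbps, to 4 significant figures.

2.329 Mbps

L = 4000 bits.
Propagation delay = 683000 / 210000000 = 3252.38 μs.
Transmission budget = 4970 − 3252.38 = 1717.62 μs.
R ≥ L / t_tx = 4000 bits / 0.00171762 s = 2.329 Mbps.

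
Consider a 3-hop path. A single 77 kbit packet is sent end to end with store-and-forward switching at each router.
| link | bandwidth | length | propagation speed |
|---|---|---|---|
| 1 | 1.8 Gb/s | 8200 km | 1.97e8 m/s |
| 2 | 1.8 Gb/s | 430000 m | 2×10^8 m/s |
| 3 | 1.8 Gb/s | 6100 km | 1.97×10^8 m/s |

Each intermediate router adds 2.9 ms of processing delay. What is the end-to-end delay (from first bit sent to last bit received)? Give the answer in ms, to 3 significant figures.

L = 77000 bits.
Transmission delay per hop = L/R = 77000/1800000000 = 0.0427778 ms; 3 hops → 0.128333 ms.
Propagation delays (d/s per hop): 41.6244, 2.15, 30.9645 ms; sum = 74.7388 ms.
Processing at 2 router(s): 2 × 2.9 ms = 5.8 ms.
End-to-end = 80.7 ms.

80.7 ms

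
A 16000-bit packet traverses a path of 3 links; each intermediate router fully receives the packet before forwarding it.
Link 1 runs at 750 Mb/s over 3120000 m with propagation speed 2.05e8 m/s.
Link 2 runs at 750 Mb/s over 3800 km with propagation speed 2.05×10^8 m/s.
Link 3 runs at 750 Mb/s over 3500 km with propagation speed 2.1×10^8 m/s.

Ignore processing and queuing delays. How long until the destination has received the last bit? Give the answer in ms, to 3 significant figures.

Transmission delay per hop = L/R = 16000/750000000 = 0.0213333 ms; 3 hops → 0.064 ms.
Propagation delays (d/s per hop): 15.2195, 18.5366, 16.6667 ms; sum = 50.4228 ms.
End-to-end = 50.5 ms.

50.5 ms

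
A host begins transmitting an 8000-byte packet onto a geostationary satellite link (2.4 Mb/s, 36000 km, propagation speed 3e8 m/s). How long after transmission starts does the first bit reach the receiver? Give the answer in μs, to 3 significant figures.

First bit experiences only propagation delay: d/s = 36000000/300000000 = 120000 μs.

120000 μs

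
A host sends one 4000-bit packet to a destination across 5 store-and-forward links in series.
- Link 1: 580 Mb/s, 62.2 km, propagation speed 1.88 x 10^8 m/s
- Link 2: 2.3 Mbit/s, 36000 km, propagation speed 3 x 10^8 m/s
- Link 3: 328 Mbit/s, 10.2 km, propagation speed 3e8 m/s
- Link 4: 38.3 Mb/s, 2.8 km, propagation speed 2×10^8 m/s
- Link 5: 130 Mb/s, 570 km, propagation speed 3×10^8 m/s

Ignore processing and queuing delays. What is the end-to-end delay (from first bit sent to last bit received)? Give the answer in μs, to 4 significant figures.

Transmission delays (L/R per hop): 6.89655, 1739.13, 12.1951, 104.439, 30.7692 μs; sum = 1893.43 μs.
Propagation delays (d/s per hop): 330.851, 120000, 34, 14, 1900 μs; sum = 122279 μs.
End-to-end = 124200 μs.

124200 μs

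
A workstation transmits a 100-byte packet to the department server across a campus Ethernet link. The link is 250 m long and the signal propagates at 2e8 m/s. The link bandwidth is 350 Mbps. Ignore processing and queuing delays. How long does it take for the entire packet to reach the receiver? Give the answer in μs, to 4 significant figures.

L = 100 × 8 = 800 bits.
Transmission delay = L/R = 800 / 350000000 = 2.28571 μs.
Propagation delay = d/s = 250 m / 200000000 m/s = 1.25 μs.
Total = 3.536 μs.

3.536 μs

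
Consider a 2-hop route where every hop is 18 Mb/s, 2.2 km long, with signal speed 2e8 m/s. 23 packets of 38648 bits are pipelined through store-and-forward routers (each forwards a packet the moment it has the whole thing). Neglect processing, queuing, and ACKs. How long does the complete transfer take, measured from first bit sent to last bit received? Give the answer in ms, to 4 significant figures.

51.55 ms

Per-hop transmission t_tx = L/R = 38648/18000000 = 2.14711 ms.
Per-hop propagation t_prop = 2200/200000000 = 0.011 ms.
Pipeline fill: first packet needs 2·t_tx to clear all hops; remaining 22 packets each add one t_tx.
Total = (2+23-1)·t_tx + 2·t_prop = 24·2.14711 + 2·0.011 = 51.55 ms.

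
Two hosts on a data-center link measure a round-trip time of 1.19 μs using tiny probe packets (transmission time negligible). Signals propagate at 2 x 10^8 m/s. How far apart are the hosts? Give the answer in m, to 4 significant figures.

One-way propagation = RTT/2 = 0.595 μs.
d = s × t = 200000000 × 5.95e-07 = 119.0 m.

119.0 m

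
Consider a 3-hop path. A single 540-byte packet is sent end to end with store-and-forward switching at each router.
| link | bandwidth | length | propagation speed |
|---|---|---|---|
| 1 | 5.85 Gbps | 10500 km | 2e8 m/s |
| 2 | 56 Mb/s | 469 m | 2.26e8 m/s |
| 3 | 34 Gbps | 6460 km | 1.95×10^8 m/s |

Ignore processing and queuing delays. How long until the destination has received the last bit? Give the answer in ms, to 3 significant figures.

L = 540 × 8 = 4320 bits.
Transmission delays (L/R per hop): 0.000738462, 0.0771429, 0.000127059 ms; sum = 0.0780084 ms.
Propagation delays (d/s per hop): 52.5, 0.00207522, 33.1282 ms; sum = 85.6303 ms.
End-to-end = 85.7 ms.

85.7 ms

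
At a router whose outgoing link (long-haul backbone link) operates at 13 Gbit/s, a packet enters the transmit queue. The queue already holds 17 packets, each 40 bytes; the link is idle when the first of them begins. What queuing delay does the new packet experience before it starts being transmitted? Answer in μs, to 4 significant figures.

Each queued packet: L/R = 320/13000000000 = 0.0246154 μs.
17 queued → 0.418462 μs.
Queuing delay = 0.4185 μs.

0.4185 μs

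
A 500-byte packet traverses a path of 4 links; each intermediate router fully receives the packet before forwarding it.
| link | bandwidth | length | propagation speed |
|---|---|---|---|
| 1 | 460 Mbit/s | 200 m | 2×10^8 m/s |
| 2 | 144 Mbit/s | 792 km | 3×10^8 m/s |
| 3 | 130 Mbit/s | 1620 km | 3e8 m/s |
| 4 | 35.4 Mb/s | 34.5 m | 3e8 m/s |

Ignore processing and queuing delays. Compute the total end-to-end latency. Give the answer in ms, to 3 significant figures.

8.22 ms

L = 500 × 8 = 4000 bits.
Transmission delays (L/R per hop): 0.00869565, 0.0277778, 0.0307692, 0.112994 ms; sum = 0.180237 ms.
Propagation delays (d/s per hop): 0.001, 2.64, 5.4, 0.000115 ms; sum = 8.04112 ms.
End-to-end = 8.22 ms.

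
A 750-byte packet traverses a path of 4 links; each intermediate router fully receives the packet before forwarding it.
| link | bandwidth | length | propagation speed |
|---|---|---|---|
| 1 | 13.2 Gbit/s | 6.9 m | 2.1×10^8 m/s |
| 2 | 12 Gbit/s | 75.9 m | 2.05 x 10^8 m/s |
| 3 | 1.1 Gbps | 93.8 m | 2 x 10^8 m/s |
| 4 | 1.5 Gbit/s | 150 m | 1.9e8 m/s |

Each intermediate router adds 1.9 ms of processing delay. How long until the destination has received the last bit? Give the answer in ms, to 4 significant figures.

5.712 ms

L = 750 × 8 = 6000 bits.
Transmission delays (L/R per hop): 0.000454545, 0.0005, 0.00545455, 0.004 ms; sum = 0.0104091 ms.
Propagation delays (d/s per hop): 3.28571e-05, 0.000370244, 0.000469, 0.000789474 ms; sum = 0.00166157 ms.
Processing at 3 router(s): 3 × 1.9 ms = 5.7 ms.
End-to-end = 5.712 ms.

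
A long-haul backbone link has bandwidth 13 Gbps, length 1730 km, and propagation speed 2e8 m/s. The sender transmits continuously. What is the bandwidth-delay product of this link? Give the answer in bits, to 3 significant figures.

112000000 bits

Propagation delay = 1730000 / 200000000 = 0.00865 s.
BDP = R × t_prop = 13000000000 × 0.00865 = 112450000 bits.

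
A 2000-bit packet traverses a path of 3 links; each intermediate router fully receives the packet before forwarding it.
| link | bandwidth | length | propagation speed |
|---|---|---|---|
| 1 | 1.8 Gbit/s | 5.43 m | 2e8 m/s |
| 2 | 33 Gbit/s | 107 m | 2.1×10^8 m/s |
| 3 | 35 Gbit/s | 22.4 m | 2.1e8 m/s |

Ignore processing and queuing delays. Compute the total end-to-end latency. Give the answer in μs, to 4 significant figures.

Transmission delays (L/R per hop): 1.11111, 0.0606061, 0.0571429 μs; sum = 1.22886 μs.
Propagation delays (d/s per hop): 0.02715, 0.509524, 0.106667 μs; sum = 0.64334 μs.
End-to-end = 1.872 μs.

1.872 μs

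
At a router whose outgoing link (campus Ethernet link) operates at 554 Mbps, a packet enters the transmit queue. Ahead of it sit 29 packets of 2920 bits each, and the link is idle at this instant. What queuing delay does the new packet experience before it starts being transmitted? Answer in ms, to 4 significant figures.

Each queued packet: L/R = 2920/554000000 = 0.00527076 ms.
29 queued → 0.152852 ms.
Queuing delay = 0.1529 ms.

0.1529 ms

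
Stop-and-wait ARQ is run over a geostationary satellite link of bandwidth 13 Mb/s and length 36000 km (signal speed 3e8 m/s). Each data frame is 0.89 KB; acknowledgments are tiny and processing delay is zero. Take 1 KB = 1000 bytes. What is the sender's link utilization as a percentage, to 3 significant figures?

0.228 %

t_tx = L/R = 7120/13000000 = 0.000547692 s.
t_prop = 36000000/300000000 = 0.12 s; RTT = 0.24 s.
Cycle = t_tx + RTT = 0.240548 s.
Utilization = t_tx / cycle = 0.000547692/0.240548 = 0.228 %.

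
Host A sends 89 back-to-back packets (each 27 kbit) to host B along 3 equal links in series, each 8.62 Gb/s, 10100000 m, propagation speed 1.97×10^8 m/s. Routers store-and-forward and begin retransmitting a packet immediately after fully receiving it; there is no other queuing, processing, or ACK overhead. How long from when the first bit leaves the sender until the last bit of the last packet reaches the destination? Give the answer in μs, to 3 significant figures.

Per-hop transmission t_tx = L/R = 27000/8620000000 = 3.13225 μs.
Per-hop propagation t_prop = 10100000/197000000 = 51269 μs.
Pipeline fill: first packet needs 3·t_tx to clear all hops; remaining 88 packets each add one t_tx.
Total = (3+89-1)·t_tx + 3·t_prop = 91·3.13225 + 3·51269 = 154000 μs.

154000 μs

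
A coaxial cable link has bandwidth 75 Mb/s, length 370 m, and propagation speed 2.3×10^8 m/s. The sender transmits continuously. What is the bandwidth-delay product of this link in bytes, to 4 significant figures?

Propagation delay = 370 / 2.3e+08 = 1.6087e-06 s.
BDP = R × t_prop = 75000000 × 1.6087e-06 = 120.652 bits.
In bytes: 120.652/8 = 15.08 bytes.

15.08 bytes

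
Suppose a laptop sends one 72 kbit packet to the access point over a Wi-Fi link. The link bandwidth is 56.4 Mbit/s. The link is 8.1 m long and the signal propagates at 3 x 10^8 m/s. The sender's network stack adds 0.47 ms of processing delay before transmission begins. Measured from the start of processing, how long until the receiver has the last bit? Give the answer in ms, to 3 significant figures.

1.75 ms

L = 72000 bits.
Transmission delay = L/R = 72000 / 56400000 = 1.2766 ms.
Propagation delay = d/s = 8.1 m / 300000000 m/s = 2.7e-05 ms.
Plus processing delay 0.47 ms = 0.47 ms.
Total = 1.75 ms.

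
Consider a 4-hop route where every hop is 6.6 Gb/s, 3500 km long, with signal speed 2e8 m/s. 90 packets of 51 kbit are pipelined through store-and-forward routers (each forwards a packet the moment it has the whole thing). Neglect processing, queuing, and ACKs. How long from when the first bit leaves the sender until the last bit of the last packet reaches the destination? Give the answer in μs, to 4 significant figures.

70720 μs

Per-hop transmission t_tx = L/R = 51000/6600000000 = 7.72727 μs.
Per-hop propagation t_prop = 3500000/200000000 = 17500 μs.
Pipeline fill: first packet needs 4·t_tx to clear all hops; remaining 89 packets each add one t_tx.
Total = (4+90-1)·t_tx + 4·t_prop = 93·7.72727 + 4·17500 = 70720 μs.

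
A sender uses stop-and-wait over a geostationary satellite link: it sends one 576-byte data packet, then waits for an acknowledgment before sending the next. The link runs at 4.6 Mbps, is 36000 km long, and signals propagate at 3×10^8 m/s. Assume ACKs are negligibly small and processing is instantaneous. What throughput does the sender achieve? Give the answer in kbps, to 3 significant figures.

19.1 kbps

t_tx = L/R = 4608/4600000 = 0.00100174 s.
t_prop = 36000000/300000000 = 0.12 s; RTT = 0.24 s.
Cycle = t_tx + RTT = 0.241002 s.
Throughput = L / cycle = 4608 / 0.241002 = 19.1 kbps.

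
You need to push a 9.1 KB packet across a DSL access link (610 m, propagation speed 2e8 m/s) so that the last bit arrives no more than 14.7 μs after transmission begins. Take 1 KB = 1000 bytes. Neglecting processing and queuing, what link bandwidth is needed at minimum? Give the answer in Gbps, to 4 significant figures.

L = 72800 bits.
Propagation delay = 610 / 200000000 = 3.05 μs.
Transmission budget = 14.7 − 3.05 = 11.65 μs.
R ≥ L / t_tx = 72800 bits / 1.165e-05 s = 6.249 Gbps.

6.249 Gbps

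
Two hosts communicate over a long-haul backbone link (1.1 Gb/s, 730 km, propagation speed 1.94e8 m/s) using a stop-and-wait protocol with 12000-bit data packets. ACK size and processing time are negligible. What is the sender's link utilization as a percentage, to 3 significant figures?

0.145 %

t_tx = L/R = 12000/1100000000 = 1.09091e-05 s.
t_prop = 730000/194000000 = 0.00376289 s; RTT = 0.00752577 s.
Cycle = t_tx + RTT = 0.00753668 s.
Utilization = t_tx / cycle = 1.09091e-05/0.00753668 = 0.145 %.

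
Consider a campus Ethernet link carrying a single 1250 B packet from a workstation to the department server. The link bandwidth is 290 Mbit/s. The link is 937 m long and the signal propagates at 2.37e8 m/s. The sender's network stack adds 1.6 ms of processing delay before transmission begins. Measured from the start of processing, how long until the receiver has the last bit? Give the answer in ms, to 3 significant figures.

1.64 ms

L = 1250 × 8 = 10000 bits.
Transmission delay = L/R = 10000 / 290000000 = 0.0344828 ms.
Propagation delay = d/s = 937 m / 237000000 m/s = 0.00395359 ms.
Plus processing delay 1.6 ms = 1.6 ms.
Total = 1.64 ms.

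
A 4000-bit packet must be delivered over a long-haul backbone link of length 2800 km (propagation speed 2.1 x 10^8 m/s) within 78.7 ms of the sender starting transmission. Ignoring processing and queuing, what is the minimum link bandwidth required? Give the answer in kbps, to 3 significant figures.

Propagation delay = 2800000 / 210000000 = 13.3333 ms.
Transmission budget = 78.7 − 13.3333 = 65.3667 ms.
R ≥ L / t_tx = 4000 bits / 0.0653667 s = 61.2 kbps.

61.2 kbps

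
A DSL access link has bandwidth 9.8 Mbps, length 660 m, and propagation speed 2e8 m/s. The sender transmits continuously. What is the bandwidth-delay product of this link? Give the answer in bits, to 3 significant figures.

Propagation delay = 660 / 200000000 = 3.3e-06 s.
BDP = R × t_prop = 9800000 × 3.3e-06 = 32.34 bits.

32.3 bits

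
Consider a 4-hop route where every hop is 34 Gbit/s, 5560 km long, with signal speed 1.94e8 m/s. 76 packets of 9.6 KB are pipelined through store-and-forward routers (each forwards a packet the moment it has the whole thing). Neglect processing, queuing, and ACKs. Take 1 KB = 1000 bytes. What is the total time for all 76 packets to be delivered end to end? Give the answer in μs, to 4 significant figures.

Per-hop transmission t_tx = L/R = 76800/34000000000 = 2.25882 μs.
Per-hop propagation t_prop = 5560000/194000000 = 28659.8 μs.
Pipeline fill: first packet needs 4·t_tx to clear all hops; remaining 75 packets each add one t_tx.
Total = (4+76-1)·t_tx + 4·t_prop = 79·2.25882 + 4·28659.8 = 114800 μs.

114800 μs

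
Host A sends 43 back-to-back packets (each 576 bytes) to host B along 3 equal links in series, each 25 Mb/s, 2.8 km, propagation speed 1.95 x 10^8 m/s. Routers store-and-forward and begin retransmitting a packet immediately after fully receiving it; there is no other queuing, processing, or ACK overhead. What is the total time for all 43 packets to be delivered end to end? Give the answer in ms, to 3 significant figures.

Per-hop transmission t_tx = L/R = 4608/25000000 = 0.18432 ms.
Per-hop propagation t_prop = 2800/195000000 = 0.014359 ms.
Pipeline fill: first packet needs 3·t_tx to clear all hops; remaining 42 packets each add one t_tx.
Total = (3+43-1)·t_tx + 3·t_prop = 45·0.18432 + 3·0.014359 = 8.34 ms.

8.34 ms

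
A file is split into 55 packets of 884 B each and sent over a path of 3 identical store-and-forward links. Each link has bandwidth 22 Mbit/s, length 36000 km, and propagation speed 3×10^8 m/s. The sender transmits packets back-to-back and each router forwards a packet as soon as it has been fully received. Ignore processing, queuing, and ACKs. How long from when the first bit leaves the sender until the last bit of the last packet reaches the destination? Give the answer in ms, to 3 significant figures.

378 ms

Per-hop transmission t_tx = L/R = 7072/22000000 = 0.321455 ms.
Per-hop propagation t_prop = 36000000/300000000 = 120 ms.
Pipeline fill: first packet needs 3·t_tx to clear all hops; remaining 54 packets each add one t_tx.
Total = (3+55-1)·t_tx + 3·t_prop = 57·0.321455 + 3·120 = 378 ms.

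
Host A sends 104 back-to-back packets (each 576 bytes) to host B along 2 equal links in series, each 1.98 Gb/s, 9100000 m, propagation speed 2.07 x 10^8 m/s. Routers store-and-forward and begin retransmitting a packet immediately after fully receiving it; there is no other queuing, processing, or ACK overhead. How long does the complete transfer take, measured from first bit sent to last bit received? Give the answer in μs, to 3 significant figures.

Per-hop transmission t_tx = L/R = 4608/1980000000 = 2.32727 μs.
Per-hop propagation t_prop = 9100000/2.07e+08 = 43961.4 μs.
Pipeline fill: first packet needs 2·t_tx to clear all hops; remaining 103 packets each add one t_tx.
Total = (2+104-1)·t_tx + 2·t_prop = 105·2.32727 + 2·43961.4 = 88200 μs.

88200 μs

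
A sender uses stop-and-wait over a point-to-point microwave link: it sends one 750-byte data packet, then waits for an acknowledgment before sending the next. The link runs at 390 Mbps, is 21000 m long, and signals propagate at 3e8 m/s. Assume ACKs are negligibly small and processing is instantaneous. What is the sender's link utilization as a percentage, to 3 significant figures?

t_tx = L/R = 6000/390000000 = 1.53846e-05 s.
t_prop = 21000/300000000 = 7e-05 s; RTT = 0.00014 s.
Cycle = t_tx + RTT = 0.000155385 s.
Utilization = t_tx / cycle = 1.53846e-05/0.000155385 = 9.90 %.

9.90 %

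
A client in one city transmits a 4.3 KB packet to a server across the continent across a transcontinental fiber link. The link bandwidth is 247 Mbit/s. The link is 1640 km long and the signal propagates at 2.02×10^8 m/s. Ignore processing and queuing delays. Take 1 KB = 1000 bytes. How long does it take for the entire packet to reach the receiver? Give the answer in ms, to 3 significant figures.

L = 34400 bits.
Transmission delay = L/R = 34400 / 247000000 = 0.139271 ms.
Propagation delay = d/s = 1640000 m / 202000000 m/s = 8.11881 ms.
Total = 8.26 ms.

8.26 ms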